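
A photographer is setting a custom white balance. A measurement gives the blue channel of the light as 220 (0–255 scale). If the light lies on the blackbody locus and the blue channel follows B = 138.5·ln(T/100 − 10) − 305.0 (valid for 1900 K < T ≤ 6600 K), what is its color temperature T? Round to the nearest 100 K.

ln(t − 10) = (220 + 305.0) / 138.5 = 3.7906.
t − 10 = e^3.7906 = 44.284, so t = 54.284.
T = 100·t = 5428 K → 5400 K to the nearest 100 K.

5400 K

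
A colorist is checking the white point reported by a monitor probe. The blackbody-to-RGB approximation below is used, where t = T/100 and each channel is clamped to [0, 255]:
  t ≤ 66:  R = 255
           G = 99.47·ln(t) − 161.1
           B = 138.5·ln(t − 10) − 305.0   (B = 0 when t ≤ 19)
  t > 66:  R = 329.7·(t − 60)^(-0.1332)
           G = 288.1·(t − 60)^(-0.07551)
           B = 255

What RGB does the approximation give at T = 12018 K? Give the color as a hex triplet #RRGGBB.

t = 12018/100 = 120.18; the t > 66 branch applies.
R = 329.7·(120.18 − 60)^(-0.1332) = 329.7·60.18^(-0.1332) = 329.7·0.57940 = 191.028.
G = 288.1·(120.18 − 60)^(-0.07551) = 288.1·60.18^(-0.07551) = 288.1·0.73389 = 211.435.
B = 255 by definition for t > 66.
Rounded: (191, 211, 255).
In hex: #BFD3FF.

#BFD3FF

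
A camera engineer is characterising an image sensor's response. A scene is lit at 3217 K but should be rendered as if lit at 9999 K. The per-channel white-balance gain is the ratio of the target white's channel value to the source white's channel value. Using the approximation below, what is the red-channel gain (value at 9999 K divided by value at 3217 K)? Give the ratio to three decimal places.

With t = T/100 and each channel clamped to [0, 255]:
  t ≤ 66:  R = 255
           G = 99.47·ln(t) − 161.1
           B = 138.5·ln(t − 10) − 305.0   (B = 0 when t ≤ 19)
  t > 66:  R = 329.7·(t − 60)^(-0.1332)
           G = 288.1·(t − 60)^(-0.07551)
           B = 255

0.791

At 3217 K (t = 32.17):
  R = 255 by definition for t ≤ 66.
At 9999 K (t = 99.99):
  R = 329.7·(99.99 − 60)^(-0.1332) = 329.7·39.99^(-0.1332) = 329.7·0.61181 = 201.715.
Gain = 201.715 / 255.000 = 0.7910 → 0.791.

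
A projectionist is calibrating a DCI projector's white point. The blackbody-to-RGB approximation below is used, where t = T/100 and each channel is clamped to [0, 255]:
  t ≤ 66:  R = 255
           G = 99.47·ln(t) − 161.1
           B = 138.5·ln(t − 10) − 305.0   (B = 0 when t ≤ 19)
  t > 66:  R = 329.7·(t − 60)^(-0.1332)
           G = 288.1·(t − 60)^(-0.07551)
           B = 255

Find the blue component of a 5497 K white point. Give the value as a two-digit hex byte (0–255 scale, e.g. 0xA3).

0xDE

t = 5497/100 = 54.97; the t ≤ 66 branch applies.
B = 138.5·ln(54.97 − 10) − 305.0 = 138.5·ln 44.97 − 305.0 = 138.5·3.8060 − 305.0 = 222.130.
Rounded: 222; in hex, 0xDE.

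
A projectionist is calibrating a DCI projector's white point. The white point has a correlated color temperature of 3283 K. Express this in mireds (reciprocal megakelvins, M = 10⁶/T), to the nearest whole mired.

M = 10⁶ / 3283 = 304.599 → 305 mireds.

305 mireds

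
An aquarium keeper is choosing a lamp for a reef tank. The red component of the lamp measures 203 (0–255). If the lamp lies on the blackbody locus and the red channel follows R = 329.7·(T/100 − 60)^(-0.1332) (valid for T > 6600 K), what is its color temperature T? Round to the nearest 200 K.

9800 K

(t − 60)^(-0.1332) = 203/329.7 = 0.61571.
t − 60 = 0.61571^(1/-0.1332) = 0.61571^(-7.508) = 38.129, so t = 98.129.
T = 100·t = 9813 K → 9800 K to the nearest 200 K.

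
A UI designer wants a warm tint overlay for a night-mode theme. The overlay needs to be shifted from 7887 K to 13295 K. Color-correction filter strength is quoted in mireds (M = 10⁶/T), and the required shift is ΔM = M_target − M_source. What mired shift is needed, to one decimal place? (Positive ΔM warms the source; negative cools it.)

-51.6 mireds

M_source = 10⁶/7887 = 126.791; M_target = 10⁶/13295 = 75.216.
ΔM = 75.216 − 126.791 = -51.575 → -51.6 mireds, a cooling shift.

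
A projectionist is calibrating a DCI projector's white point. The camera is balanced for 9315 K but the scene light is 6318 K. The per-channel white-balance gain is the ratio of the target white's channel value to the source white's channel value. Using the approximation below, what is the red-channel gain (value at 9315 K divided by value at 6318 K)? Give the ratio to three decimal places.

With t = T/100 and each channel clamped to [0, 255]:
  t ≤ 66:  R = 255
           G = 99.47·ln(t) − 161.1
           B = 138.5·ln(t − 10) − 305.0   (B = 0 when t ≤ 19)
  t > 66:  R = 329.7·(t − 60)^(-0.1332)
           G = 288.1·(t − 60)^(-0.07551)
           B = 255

At 6318 K (t = 63.18):
  R = 255 by definition for t ≤ 66.
At 9315 K (t = 93.15):
  R = 329.7·(93.15 − 60)^(-0.1332) = 329.7·33.15^(-0.1332) = 329.7·0.62729 = 206.819.
Gain = 206.819 / 255.000 = 0.8111 → 0.811.

0.811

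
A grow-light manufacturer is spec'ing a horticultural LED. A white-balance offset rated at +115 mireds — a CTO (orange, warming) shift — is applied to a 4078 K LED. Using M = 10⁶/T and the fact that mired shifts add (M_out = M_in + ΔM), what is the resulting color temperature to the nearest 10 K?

M_in = 10⁶/4078 = 245.22 mireds.
M_out = 245.22 + (+115) = 360.22 mireds.
T_out = 10⁶/360.22 = 2776.1 K → 2780 K.

2780 K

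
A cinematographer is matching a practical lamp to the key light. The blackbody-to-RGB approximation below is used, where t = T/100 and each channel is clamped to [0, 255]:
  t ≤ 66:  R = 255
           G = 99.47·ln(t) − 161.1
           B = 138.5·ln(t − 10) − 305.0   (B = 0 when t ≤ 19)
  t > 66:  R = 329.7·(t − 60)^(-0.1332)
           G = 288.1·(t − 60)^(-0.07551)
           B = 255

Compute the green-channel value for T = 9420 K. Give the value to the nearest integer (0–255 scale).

221

t = 9420/100 = 94.2; the t > 66 branch applies.
G = 288.1·(94.2 − 60)^(-0.07551) = 288.1·34.2^(-0.07551) = 288.1·0.76589 = 220.653.
Rounded: 221.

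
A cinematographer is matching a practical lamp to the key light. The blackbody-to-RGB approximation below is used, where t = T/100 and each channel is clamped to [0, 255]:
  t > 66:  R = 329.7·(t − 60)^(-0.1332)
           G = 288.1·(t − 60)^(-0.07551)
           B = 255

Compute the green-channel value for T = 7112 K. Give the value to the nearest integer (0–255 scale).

t = 7112/100 = 71.12; the t > 66 branch applies.
G = 288.1·(71.12 − 60)^(-0.07551) = 288.1·11.12^(-0.07551) = 288.1·0.83370 = 240.188.
Rounded: 240.

240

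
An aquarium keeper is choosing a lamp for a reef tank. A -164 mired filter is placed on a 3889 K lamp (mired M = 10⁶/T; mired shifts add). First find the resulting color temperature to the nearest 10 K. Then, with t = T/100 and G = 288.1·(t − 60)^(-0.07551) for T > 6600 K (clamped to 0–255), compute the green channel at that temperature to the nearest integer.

M_in = 10⁶/3889 = 257.14; M_out = 257.14 + (-164) = 93.14.
T_out = 10⁶/93.14 = 10737.0 K → 10740 K; t = 107.4.
G = 288.1·(107.4 − 60)^(-0.07551) = 288.1·47.4^(-0.07551) = 288.1·0.74724 = 215.281.
Rounded: 215.

215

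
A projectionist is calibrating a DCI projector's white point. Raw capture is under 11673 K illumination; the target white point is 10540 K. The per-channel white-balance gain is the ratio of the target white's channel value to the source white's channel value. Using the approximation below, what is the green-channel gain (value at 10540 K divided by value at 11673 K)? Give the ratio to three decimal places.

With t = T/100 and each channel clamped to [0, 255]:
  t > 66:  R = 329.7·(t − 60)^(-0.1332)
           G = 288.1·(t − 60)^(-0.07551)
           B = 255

At 11673 K (t = 116.73):
  G = 288.1·(116.73 − 60)^(-0.07551) = 288.1·56.73^(-0.07551) = 288.1·0.73717 = 212.380.
At 10540 K (t = 105.4):
  G = 288.1·(105.4 − 60)^(-0.07551) = 288.1·45.4^(-0.07551) = 288.1·0.74968 = 215.983.
Gain = 215.983 / 212.380 = 1.0170 → 1.017.

1.017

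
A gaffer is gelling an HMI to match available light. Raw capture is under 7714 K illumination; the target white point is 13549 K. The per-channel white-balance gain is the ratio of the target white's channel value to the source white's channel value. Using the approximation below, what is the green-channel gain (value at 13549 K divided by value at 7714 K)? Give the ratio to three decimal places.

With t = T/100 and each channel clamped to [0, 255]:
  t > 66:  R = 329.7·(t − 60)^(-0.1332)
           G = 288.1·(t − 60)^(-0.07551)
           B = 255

0.894

At 7714 K (t = 77.14):
  G = 288.1·(77.14 − 60)^(-0.07551) = 288.1·17.14^(-0.07551) = 288.1·0.80690 = 232.468.
At 13549 K (t = 135.49):
  G = 288.1·(135.49 − 60)^(-0.07551) = 288.1·75.49^(-0.07551) = 288.1·0.72144 = 207.847.
Gain = 207.847 / 232.468 = 0.8941 → 0.894.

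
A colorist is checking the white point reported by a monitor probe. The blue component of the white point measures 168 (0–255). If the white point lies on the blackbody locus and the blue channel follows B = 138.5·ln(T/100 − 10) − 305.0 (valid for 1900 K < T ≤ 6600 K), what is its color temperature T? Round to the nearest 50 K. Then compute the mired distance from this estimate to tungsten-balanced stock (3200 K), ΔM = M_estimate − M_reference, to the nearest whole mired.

ln(t − 10) = (168 + 305.0) / 138.5 = 3.4152.
t − 10 = e^3.4152 = 30.422, so t = 40.422.
T = 100·t = 4042 K → 4050 K to the nearest 50 K.
M_estimate = 10⁶/4050 = 246.91; M_reference = 10⁶/3200 = 312.50.
ΔM = 246.91 − 312.50 = -65.59 → -66 mireds.

-66 mireds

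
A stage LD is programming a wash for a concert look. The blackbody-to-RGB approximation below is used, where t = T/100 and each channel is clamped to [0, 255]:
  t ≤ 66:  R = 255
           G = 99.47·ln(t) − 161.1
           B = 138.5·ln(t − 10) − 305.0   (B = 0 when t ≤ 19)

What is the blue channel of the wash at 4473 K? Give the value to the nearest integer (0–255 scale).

t = 4473/100 = 44.73; the t ≤ 66 branch applies.
B = 138.5·ln(44.73 − 10) − 305.0 = 138.5·ln 34.73 − 305.0 = 138.5·3.5476 − 305.0 = 186.343.
Rounded: 186.

186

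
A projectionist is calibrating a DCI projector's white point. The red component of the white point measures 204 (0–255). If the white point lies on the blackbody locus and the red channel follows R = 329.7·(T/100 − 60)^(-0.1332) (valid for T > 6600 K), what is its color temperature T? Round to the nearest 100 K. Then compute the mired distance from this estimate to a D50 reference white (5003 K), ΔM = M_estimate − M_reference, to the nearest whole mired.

(t − 60)^(-0.1332) = 204/329.7 = 0.61874.
t − 60 = 0.61874^(1/-0.1332) = 0.61874^(-7.508) = 36.748, so t = 96.748.
T = 100·t = 9675 K → 9700 K to the nearest 100 K.
M_estimate = 10⁶/9700 = 103.09; M_reference = 10⁶/5003 = 199.88.
ΔM = 103.09 − 199.88 = -96.79 → -97 mireds.

-97 mireds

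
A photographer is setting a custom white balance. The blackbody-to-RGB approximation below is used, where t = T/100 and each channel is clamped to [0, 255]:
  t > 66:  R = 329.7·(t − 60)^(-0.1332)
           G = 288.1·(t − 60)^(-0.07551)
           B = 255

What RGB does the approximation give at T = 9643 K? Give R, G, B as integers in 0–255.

R=204, G=220, B=255

t = 9643/100 = 96.43; the t > 66 branch applies.
R = 329.7·(96.43 − 60)^(-0.1332) = 329.7·36.43^(-0.1332) = 329.7·0.61946 = 204.236.
G = 288.1·(96.43 − 60)^(-0.07551) = 288.1·36.43^(-0.07551) = 288.1·0.76224 = 219.603.
B = 255 by definition for t > 66.
Rounded: (204, 220, 255).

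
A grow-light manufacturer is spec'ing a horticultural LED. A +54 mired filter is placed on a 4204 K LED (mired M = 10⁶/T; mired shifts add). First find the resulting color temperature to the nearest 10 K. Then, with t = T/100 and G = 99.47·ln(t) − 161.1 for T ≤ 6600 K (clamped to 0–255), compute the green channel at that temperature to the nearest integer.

M_in = 10⁶/4204 = 237.87; M_out = 237.87 + (+54) = 291.87.
T_out = 10⁶/291.87 = 3426.2 K → 3430 K; t = 34.3.
G = 99.47·ln 34.3 − 161.1 = 99.47·3.5351 − 161.1 = 190.541.
Rounded: 191.

191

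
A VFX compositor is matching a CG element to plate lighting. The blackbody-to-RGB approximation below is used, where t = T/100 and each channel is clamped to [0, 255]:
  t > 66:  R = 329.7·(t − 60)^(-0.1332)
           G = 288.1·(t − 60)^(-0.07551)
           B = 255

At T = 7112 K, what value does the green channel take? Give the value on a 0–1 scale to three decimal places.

t = 7112/100 = 71.12; the t > 66 branch applies.
G = 288.1·(71.12 − 60)^(-0.07551) = 288.1·11.12^(-0.07551) = 288.1·0.83370 = 240.188.
On a 0–1 scale: 240.188/255 = 0.9419 → 0.942.

0.942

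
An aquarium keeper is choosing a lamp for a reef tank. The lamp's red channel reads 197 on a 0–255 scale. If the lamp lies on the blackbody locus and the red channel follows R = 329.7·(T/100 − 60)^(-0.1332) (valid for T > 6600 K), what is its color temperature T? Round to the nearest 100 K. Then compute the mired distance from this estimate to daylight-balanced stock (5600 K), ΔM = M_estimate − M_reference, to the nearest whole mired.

-86 mireds

(t − 60)^(-0.1332) = 197/329.7 = 0.59751.
t − 60 = 0.59751^(1/-0.1332) = 0.59751^(-7.508) = 47.761, so t = 107.761.
T = 100·t = 10776 K → 10800 K to the nearest 100 K.
M_estimate = 10⁶/10800 = 92.59; M_reference = 10⁶/5600 = 178.57.
ΔM = 92.59 − 178.57 = -85.98 → -86 mireds.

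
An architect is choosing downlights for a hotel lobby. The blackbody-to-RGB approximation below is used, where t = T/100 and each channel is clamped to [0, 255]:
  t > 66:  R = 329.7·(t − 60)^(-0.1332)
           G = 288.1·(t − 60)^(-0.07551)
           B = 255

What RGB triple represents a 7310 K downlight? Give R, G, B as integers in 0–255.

t = 7310/100 = 73.1; the t > 66 branch applies.
R = 329.7·(73.1 − 60)^(-0.1332) = 329.7·13.1^(-0.1332) = 329.7·0.70987 = 234.044.
G = 288.1·(73.1 − 60)^(-0.07551) = 288.1·13.1^(-0.07551) = 288.1·0.82345 = 237.235.
B = 255 by definition for t > 66.
Rounded: (234, 237, 255).

R=234, G=237, B=255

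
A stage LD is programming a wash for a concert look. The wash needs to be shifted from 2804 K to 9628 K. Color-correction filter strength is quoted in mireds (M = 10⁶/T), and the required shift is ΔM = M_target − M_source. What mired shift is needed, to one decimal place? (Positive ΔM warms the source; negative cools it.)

-252.8 mireds

M_source = 10⁶/2804 = 356.633; M_target = 10⁶/9628 = 103.864.
ΔM = 103.864 − 356.633 = -252.770 → -252.8 mireds, a cooling shift.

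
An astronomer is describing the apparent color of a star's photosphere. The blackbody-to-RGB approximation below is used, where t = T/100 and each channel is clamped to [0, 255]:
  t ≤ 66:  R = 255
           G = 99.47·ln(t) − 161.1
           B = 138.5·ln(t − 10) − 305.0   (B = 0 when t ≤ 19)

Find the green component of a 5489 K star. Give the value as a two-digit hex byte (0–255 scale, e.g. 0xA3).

0xED

t = 5489/100 = 54.89; the t ≤ 66 branch applies.
G = 99.47·ln 54.89 − 161.1 = 99.47·4.0053 − 161.1 = 237.310.
Rounded: 237; in hex, 0xED.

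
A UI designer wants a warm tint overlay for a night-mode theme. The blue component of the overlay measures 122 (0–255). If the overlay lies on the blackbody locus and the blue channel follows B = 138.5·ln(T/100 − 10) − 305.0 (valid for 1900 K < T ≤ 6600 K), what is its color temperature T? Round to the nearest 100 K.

ln(t − 10) = (122 + 305.0) / 138.5 = 3.0830.
t − 10 = e^3.0830 = 21.824, so t = 31.824.
T = 100·t = 3182 K → 3200 K to the nearest 100 K.

3200 K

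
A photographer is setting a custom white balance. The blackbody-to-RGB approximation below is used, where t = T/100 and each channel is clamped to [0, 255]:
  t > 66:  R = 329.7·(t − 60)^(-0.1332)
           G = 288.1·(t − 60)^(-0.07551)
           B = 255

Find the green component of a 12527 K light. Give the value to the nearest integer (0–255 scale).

210

t = 12527/100 = 125.27; the t > 66 branch applies.
G = 288.1·(125.27 − 60)^(-0.07551) = 288.1·65.27^(-0.07551) = 288.1·0.72941 = 210.143.
Rounded: 210.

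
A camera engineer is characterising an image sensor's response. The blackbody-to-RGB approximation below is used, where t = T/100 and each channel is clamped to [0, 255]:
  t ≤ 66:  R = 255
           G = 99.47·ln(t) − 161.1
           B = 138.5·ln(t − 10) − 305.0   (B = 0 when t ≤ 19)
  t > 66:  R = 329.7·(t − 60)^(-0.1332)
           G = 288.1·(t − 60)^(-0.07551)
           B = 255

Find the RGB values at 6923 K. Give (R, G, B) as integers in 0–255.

(245, 244, 255)

t = 6923/100 = 69.23; the t > 66 branch applies.
R = 329.7·(69.23 − 60)^(-0.1332) = 329.7·9.23^(-0.1332) = 329.7·0.74376 = 245.219.
G = 288.1·(69.23 − 60)^(-0.07551) = 288.1·9.23^(-0.07551) = 288.1·0.84551 = 243.591.
B = 255 by definition for t > 66.
Rounded: (245, 244, 255).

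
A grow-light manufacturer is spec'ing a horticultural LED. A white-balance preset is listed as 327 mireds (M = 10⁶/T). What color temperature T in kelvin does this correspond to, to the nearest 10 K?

T = 10⁶ / 327 = 3058.10 K → 3060 K.

3060 K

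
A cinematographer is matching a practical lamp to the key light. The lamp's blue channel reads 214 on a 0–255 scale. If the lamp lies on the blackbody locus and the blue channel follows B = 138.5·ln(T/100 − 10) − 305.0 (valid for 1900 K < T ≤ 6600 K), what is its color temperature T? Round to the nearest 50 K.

5250 K

ln(t − 10) = (214 + 305.0) / 138.5 = 3.7473.
t − 10 = e^3.7473 = 42.406, so t = 52.406.
T = 100·t = 5241 K → 5250 K to the nearest 50 K.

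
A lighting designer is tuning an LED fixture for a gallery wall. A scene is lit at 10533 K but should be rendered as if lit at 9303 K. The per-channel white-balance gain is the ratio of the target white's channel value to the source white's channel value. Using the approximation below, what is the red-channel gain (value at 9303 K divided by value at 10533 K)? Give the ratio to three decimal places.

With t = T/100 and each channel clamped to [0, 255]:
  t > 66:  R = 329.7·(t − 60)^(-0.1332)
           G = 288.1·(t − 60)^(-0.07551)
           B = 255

1.043

At 10533 K (t = 105.33):
  R = 329.7·(105.33 − 60)^(-0.1332) = 329.7·45.33^(-0.1332) = 329.7·0.60169 = 198.376.
At 9303 K (t = 93.03):
  R = 329.7·(93.03 − 60)^(-0.1332) = 329.7·33.03^(-0.1332) = 329.7·0.62760 = 206.919.
Gain = 206.919 / 198.376 = 1.0431 → 1.043.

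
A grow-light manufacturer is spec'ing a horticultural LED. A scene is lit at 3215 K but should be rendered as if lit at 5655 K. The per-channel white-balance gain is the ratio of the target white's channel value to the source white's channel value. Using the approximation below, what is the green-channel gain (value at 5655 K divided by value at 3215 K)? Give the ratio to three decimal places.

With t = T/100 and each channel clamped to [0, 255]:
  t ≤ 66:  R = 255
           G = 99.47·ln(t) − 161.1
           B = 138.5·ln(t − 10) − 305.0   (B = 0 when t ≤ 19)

At 3215 K (t = 32.15):
  G = 99.47·ln 32.15 − 161.1 = 99.47·3.4704 − 161.1 = 184.102.
At 5655 K (t = 56.55):
  G = 99.47·ln 56.55 − 161.1 = 99.47·4.0351 − 161.1 = 240.274.
Gain = 240.274 / 184.102 = 1.3051 → 1.305.

1.305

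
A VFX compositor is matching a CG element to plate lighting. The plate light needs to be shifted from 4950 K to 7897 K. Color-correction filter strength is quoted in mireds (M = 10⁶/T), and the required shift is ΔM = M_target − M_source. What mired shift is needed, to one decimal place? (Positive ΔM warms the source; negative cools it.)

M_source = 10⁶/4950 = 202.020; M_target = 10⁶/7897 = 126.630.
ΔM = 126.630 − 202.020 = -75.390 → -75.4 mireds, a cooling shift.

-75.4 mireds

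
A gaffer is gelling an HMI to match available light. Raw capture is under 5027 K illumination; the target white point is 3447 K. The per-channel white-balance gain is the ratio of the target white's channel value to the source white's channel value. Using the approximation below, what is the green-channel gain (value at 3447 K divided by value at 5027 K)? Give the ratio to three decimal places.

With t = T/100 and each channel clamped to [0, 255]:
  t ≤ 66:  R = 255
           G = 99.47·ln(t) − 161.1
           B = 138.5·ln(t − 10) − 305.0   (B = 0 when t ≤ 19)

At 5027 K (t = 50.27):
  G = 99.47·ln 50.27 − 161.1 = 99.47·3.9174 − 161.1 = 228.565.
At 3447 K (t = 34.47):
  G = 99.47·ln 34.47 − 161.1 = 99.47·3.5401 − 161.1 = 191.033.
Gain = 191.033 / 228.565 = 0.8358 → 0.836.

0.836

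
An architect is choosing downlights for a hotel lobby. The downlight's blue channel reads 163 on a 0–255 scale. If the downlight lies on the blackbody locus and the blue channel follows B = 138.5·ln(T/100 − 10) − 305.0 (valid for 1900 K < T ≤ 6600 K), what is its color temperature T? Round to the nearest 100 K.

3900 K

ln(t − 10) = (163 + 305.0) / 138.5 = 3.3791.
t − 10 = e^3.3791 = 29.343, so t = 39.343.
T = 100·t = 3934 K → 3900 K to the nearest 100 K.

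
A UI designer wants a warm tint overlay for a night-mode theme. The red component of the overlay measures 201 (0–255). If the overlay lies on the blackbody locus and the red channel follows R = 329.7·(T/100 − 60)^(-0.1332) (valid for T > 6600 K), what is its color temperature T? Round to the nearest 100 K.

10100 K

(t − 60)^(-0.1332) = 201/329.7 = 0.60965.
t − 60 = 0.60965^(1/-0.1332) = 0.60965^(-7.508) = 41.071, so t = 101.071.
T = 100·t = 10107 K → 10100 K to the nearest 100 K.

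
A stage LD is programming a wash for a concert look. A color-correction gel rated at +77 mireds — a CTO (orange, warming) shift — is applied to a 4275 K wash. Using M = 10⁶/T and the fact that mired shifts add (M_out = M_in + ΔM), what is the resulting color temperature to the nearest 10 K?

3220 K

M_in = 10⁶/4275 = 233.92 mireds.
M_out = 233.92 + (+77) = 310.92 mireds.
T_out = 10⁶/310.92 = 3216.3 K → 3220 K.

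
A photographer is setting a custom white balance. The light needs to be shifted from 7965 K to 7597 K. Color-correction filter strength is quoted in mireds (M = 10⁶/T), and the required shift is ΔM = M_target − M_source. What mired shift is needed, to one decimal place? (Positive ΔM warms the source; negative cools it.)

+6.1 mireds

M_source = 10⁶/7965 = 125.549; M_target = 10⁶/7597 = 131.631.
ΔM = 131.631 − 125.549 = 6.082 → +6.1 mireds, a warming shift.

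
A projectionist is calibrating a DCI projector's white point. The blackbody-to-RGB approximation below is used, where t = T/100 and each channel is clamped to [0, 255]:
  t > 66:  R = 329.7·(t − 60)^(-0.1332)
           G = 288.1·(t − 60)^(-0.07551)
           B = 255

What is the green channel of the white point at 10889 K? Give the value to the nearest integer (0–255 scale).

t = 10889/100 = 108.89; the t > 66 branch applies.
G = 288.1·(108.89 − 60)^(-0.07551) = 288.1·48.89^(-0.07551) = 288.1·0.74550 = 214.778.
Rounded: 215.

215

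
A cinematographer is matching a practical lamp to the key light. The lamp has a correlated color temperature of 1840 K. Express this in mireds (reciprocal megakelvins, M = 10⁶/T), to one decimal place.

543.5 mireds

M = 10⁶ / 1840 = 543.478 → 543.5 mireds.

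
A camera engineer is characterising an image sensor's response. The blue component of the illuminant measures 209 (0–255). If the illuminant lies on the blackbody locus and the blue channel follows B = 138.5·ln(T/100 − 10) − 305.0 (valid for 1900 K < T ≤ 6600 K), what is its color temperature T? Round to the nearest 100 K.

5100 K

ln(t − 10) = (209 + 305.0) / 138.5 = 3.7112.
t − 10 = e^3.7112 = 40.903, so t = 50.903.
T = 100·t = 5090 K → 5100 K to the nearest 100 K.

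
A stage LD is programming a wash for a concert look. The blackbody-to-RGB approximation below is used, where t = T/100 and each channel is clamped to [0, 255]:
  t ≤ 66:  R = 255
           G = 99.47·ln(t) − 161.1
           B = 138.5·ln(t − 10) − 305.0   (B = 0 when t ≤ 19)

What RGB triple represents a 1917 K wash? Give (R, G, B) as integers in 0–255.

(255, 133, 2)

t = 1917/100 = 19.17; the t ≤ 66 branch applies.
R = 255 by definition for t ≤ 66.
G = 99.47·ln 19.17 − 161.1 = 99.47·2.9533 − 161.1 = 132.669.
B = 138.5·ln(19.17 − 10) − 305.0 = 138.5·ln 9.17 − 305.0 = 138.5·2.2159 − 305.0 = 1.907.
Rounded: (255, 133, 2).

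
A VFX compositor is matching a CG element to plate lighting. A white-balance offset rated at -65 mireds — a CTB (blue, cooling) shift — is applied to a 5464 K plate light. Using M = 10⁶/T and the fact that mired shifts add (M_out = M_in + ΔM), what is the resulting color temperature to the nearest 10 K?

M_in = 10⁶/5464 = 183.02 mireds.
M_out = 183.02 + (-65) = 118.02 mireds.
T_out = 10⁶/118.02 = 8473.4 K → 8470 K.

8470 K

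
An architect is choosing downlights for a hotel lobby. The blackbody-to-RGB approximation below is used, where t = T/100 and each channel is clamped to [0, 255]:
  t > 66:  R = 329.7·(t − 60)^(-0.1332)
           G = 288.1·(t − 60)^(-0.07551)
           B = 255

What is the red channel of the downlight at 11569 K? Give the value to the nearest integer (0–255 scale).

t = 11569/100 = 115.69; the t > 66 branch applies.
R = 329.7·(115.69 − 60)^(-0.1332) = 329.7·55.69^(-0.1332) = 329.7·0.58541 = 193.011.
Rounded: 193.

193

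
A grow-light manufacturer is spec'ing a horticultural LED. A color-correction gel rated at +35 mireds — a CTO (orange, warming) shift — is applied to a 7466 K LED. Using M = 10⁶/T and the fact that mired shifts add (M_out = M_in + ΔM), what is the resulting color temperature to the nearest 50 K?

M_in = 10⁶/7466 = 133.94 mireds.
M_out = 133.94 + (+35) = 168.94 mireds.
T_out = 10⁶/168.94 = 5919.2 K → 5900 K.

5900 K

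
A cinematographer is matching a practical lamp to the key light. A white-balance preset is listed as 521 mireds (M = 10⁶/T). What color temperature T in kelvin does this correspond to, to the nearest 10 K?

T = 10⁶ / 521 = 1919.39 K → 1920 K.

1920 K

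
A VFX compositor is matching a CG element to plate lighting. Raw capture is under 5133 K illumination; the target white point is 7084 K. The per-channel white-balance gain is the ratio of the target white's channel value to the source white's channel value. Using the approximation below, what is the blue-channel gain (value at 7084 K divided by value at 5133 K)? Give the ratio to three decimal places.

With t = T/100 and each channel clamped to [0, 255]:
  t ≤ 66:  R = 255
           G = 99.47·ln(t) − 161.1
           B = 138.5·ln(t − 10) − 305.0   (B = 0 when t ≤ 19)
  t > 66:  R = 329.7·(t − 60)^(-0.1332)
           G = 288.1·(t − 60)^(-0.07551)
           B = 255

1.212

At 5133 K (t = 51.33):
  B = 138.5·ln(51.33 − 10) − 305.0 = 138.5·ln 41.33 − 305.0 = 138.5·3.7216 − 305.0 = 210.440.
At 7084 K (t = 70.84):
  B = 255 by definition for t > 66.
Gain = 255.000 / 210.440 = 1.2117 → 1.212.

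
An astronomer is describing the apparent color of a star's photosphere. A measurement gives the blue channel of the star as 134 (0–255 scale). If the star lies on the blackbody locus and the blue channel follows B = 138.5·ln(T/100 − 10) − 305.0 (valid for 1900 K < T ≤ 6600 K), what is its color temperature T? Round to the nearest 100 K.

3400 K

ln(t − 10) = (134 + 305.0) / 138.5 = 3.1697.
t − 10 = e^3.1697 = 23.800, so t = 33.800.
T = 100·t = 3380 K → 3400 K to the nearest 100 K.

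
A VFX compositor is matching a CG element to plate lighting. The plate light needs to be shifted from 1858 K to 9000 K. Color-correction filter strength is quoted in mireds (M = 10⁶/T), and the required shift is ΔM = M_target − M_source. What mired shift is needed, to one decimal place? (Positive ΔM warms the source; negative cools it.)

M_source = 10⁶/1858 = 538.213; M_target = 10⁶/9000 = 111.111.
ΔM = 111.111 − 538.213 = -427.102 → -427.1 mireds, a cooling shift.

-427.1 mireds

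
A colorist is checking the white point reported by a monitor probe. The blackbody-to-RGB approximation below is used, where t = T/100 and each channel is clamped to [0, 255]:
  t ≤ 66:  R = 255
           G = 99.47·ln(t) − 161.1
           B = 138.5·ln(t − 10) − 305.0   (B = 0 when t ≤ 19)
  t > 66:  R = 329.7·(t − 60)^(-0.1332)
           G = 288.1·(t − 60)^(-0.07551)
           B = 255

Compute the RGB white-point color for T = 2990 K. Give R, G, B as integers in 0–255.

t = 2990/100 = 29.9; the t ≤ 66 branch applies.
R = 255 by definition for t ≤ 66.
G = 99.47·ln 29.9 − 161.1 = 99.47·3.3979 − 161.1 = 176.885.
B = 138.5·ln(29.9 − 10) − 305.0 = 138.5·ln 19.9 − 305.0 = 138.5·2.9907 − 305.0 = 109.215.
Rounded: (255, 177, 109).

R=255, G=177, B=109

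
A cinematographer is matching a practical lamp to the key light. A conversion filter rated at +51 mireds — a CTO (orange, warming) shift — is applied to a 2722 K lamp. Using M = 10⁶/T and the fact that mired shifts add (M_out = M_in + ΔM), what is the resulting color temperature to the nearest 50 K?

M_in = 10⁶/2722 = 367.38 mireds.
M_out = 367.38 + (+51) = 418.38 mireds.
T_out = 10⁶/418.38 = 2390.2 K → 2400 K.

2400 K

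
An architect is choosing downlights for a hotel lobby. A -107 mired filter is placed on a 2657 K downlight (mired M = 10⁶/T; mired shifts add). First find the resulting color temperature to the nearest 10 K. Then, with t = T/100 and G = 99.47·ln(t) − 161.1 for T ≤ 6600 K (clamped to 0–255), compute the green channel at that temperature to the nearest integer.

198

M_in = 10⁶/2657 = 376.36; M_out = 376.36 + (-107) = 269.36.
T_out = 10⁶/269.36 = 3712.4 K → 3710 K; t = 37.1.
G = 99.47·ln 37.1 − 161.1 = 99.47·3.6136 − 161.1 = 198.346.
Rounded: 198.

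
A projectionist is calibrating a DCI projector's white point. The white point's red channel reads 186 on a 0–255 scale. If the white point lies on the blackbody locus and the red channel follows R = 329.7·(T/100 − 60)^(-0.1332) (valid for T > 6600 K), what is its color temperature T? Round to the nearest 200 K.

13400 K

(t − 60)^(-0.1332) = 186/329.7 = 0.56415.
t − 60 = 0.56415^(1/-0.1332) = 0.56415^(-7.508) = 73.521, so t = 133.521.
T = 100·t = 13352 K → 13400 K to the nearest 200 K.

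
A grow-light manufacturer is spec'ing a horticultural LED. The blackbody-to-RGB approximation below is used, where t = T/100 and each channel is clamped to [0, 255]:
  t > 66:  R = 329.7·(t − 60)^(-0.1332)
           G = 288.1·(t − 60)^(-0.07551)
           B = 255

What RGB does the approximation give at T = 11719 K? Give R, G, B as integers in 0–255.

t = 11719/100 = 117.19; the t > 66 branch applies.
R = 329.7·(117.19 − 60)^(-0.1332) = 329.7·57.19^(-0.1332) = 329.7·0.58334 = 192.329.
G = 288.1·(117.19 − 60)^(-0.07551) = 288.1·57.19^(-0.07551) = 288.1·0.73672 = 212.250.
B = 255 by definition for t > 66.
Rounded: (192, 212, 255).

R=192, G=212, B=255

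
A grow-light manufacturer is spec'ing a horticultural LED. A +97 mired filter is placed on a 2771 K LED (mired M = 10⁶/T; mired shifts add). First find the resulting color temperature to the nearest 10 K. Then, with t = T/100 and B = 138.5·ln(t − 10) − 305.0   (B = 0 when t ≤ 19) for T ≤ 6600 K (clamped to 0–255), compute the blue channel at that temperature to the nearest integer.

M_in = 10⁶/2771 = 360.88; M_out = 360.88 + (+97) = 457.88.
T_out = 10⁶/457.88 = 2184.0 K → 2180 K; t = 21.8.
B = 138.5·ln(21.8 − 10) − 305.0 = 138.5·ln 11.8 − 305.0 = 138.5·2.4681 − 305.0 = 36.832.
Rounded: 37.

37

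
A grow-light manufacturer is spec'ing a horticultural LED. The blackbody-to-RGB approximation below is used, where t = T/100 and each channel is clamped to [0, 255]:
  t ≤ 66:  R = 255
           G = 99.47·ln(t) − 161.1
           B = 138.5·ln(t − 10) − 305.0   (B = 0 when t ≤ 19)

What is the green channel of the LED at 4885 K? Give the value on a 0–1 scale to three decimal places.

t = 4885/100 = 48.85; the t ≤ 66 branch applies.
G = 99.47·ln 48.85 − 161.1 = 99.47·3.8888 − 161.1 = 225.714.
On a 0–1 scale: 225.714/255 = 0.8852 → 0.885.

0.885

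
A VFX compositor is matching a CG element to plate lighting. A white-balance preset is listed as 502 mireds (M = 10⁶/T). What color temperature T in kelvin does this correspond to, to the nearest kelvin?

T = 10⁶ / 502 = 1992.03 K → 1992 K.

1992 K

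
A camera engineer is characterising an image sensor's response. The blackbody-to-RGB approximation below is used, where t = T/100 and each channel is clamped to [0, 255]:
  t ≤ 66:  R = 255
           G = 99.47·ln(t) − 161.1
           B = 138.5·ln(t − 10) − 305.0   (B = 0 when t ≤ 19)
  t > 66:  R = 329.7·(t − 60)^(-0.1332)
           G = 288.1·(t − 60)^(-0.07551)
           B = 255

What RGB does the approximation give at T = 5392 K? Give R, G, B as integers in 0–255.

R=255, G=236, B=219

t = 5392/100 = 53.92; the t ≤ 66 branch applies.
R = 255 by definition for t ≤ 66.
G = 99.47·ln 53.92 − 161.1 = 99.47·3.9875 − 161.1 = 235.537.
B = 138.5·ln(53.92 − 10) − 305.0 = 138.5·ln 43.92 − 305.0 = 138.5·3.7824 − 305.0 = 218.858.
Rounded: (255, 236, 219).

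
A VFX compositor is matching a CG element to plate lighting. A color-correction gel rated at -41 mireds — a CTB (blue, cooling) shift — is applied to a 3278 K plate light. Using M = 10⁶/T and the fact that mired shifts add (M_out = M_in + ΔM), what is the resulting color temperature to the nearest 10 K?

3790 K

M_in = 10⁶/3278 = 305.06 mireds.
M_out = 305.06 + (-41) = 264.06 mireds.
T_out = 10⁶/264.06 = 3787.0 K → 3790 K.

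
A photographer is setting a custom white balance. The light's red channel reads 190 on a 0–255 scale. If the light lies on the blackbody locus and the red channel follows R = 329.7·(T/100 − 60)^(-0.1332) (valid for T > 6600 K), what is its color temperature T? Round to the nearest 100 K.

12300 K

(t − 60)^(-0.1332) = 190/329.7 = 0.57628.
t − 60 = 0.57628^(1/-0.1332) = 0.57628^(-7.508) = 62.667, so t = 122.667.
T = 100·t = 12267 K → 12300 K to the nearest 100 K.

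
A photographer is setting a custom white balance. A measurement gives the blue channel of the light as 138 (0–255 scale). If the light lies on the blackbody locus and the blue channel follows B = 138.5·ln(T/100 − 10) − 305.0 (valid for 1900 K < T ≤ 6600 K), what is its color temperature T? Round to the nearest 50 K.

ln(t − 10) = (138 + 305.0) / 138.5 = 3.1986.
t − 10 = e^3.1986 = 24.497, so t = 34.497.
T = 100·t = 3450 K → 3450 K to the nearest 50 K.

3450 K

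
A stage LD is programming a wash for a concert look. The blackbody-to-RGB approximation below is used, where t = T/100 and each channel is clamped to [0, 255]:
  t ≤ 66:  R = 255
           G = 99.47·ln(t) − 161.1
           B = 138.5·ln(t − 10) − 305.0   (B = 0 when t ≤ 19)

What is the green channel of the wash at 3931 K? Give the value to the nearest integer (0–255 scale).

204

t = 3931/100 = 39.31; the t ≤ 66 branch applies.
G = 99.47·ln 39.31 − 161.1 = 99.47·3.6715 − 161.1 = 204.102.
Rounded: 204.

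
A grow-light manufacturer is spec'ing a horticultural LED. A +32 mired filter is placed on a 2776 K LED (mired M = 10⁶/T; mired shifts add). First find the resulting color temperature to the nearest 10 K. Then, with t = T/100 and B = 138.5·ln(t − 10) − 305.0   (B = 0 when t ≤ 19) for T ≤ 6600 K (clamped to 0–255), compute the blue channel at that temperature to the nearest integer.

75

M_in = 10⁶/2776 = 360.23; M_out = 360.23 + (+32) = 392.23.
T_out = 10⁶/392.23 = 2549.5 K → 2550 K; t = 25.5.
B = 138.5·ln(25.5 − 10) − 305.0 = 138.5·ln 15.5 − 305.0 = 138.5·2.7408 − 305.0 = 74.606.
Rounded: 75.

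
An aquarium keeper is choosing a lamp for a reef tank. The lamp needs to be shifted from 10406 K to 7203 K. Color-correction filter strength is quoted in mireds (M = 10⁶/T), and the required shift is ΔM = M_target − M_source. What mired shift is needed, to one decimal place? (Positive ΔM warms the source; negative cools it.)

M_source = 10⁶/10406 = 96.098; M_target = 10⁶/7203 = 138.831.
ΔM = 138.831 − 96.098 = 42.733 → +42.7 mireds, a warming shift.

+42.7 mireds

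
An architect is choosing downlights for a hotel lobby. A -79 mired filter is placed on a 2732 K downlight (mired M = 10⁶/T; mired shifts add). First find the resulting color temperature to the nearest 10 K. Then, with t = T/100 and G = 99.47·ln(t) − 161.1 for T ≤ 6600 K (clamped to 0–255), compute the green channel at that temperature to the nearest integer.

M_in = 10⁶/2732 = 366.03; M_out = 366.03 + (-79) = 287.03.
T_out = 10⁶/287.03 = 3483.9 K → 3480 K; t = 34.8.
G = 99.47·ln 34.8 − 161.1 = 99.47·3.5496 − 161.1 = 191.980.
Rounded: 192.

192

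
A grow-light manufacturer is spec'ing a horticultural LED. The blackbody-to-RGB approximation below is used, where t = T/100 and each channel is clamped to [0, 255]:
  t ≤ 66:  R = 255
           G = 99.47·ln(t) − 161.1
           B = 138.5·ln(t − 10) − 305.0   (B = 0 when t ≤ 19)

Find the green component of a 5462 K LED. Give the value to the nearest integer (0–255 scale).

t = 5462/100 = 54.62; the t ≤ 66 branch applies.
G = 99.47·ln 54.62 − 161.1 = 99.47·4.0004 − 161.1 = 236.820.
Rounded: 237.

237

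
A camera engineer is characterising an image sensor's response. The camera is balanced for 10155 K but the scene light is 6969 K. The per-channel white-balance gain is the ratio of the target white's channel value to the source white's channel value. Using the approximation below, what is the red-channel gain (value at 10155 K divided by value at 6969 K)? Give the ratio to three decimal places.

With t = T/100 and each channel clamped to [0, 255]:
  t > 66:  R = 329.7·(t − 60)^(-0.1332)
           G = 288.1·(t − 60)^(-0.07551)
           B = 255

At 6969 K (t = 69.69):
  R = 329.7·(69.69 − 60)^(-0.1332) = 329.7·9.69^(-0.1332) = 329.7·0.73896 = 243.636.
At 10155 K (t = 101.55):
  R = 329.7·(101.55 − 60)^(-0.1332) = 329.7·41.55^(-0.1332) = 329.7·0.60870 = 200.690.
Gain = 200.690 / 243.636 = 0.8237 → 0.824.

0.824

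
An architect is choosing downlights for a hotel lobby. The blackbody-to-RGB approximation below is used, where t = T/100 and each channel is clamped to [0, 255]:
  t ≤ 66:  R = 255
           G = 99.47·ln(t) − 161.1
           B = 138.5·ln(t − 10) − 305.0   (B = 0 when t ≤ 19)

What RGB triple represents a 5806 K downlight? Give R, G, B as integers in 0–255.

t = 5806/100 = 58.06; the t ≤ 66 branch applies.
R = 255 by definition for t ≤ 66.
G = 99.47·ln 58.06 − 161.1 = 99.47·4.0615 − 161.1 = 242.895.
B = 138.5·ln(58.06 − 10) − 305.0 = 138.5·ln 48.06 − 305.0 = 138.5·3.8725 − 305.0 = 231.334.
Rounded: (255, 243, 231).

R=255, G=243, B=231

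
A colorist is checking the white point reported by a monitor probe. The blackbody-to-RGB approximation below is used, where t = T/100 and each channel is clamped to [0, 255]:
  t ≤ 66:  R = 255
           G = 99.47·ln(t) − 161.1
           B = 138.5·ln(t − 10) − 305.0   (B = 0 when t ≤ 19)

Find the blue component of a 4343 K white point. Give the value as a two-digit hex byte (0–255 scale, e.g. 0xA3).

t = 4343/100 = 43.43; the t ≤ 66 branch applies.
B = 138.5·ln(43.43 − 10) − 305.0 = 138.5·ln 33.43 − 305.0 = 138.5·3.5095 − 305.0 = 181.059.
Rounded: 181; in hex, 0xB5.

0xB5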